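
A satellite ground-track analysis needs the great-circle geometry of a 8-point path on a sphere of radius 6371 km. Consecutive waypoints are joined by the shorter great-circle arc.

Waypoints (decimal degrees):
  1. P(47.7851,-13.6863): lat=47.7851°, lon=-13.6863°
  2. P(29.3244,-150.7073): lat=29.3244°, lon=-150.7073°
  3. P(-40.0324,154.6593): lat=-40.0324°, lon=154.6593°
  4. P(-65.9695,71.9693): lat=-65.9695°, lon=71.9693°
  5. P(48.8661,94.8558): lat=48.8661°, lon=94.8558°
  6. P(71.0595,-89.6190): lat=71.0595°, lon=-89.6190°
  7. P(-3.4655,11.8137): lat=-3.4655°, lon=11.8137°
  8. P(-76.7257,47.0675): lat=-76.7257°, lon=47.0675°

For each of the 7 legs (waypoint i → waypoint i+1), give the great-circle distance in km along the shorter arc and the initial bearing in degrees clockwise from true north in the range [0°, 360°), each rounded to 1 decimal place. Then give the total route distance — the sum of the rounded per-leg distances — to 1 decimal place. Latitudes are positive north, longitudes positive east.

Leg 1: dist=10427.4 km, bearing=323.4°
Leg 2: dist=9552.4 km, bearing=218.8°
Leg 3: dist=5688.8 km, bearing=211.2°
Leg 4: dist=12918.0 km, bearing=16.6°
Leg 5: dist=6675.2 km, bearing=1.7°
Leg 6: dist=10782.9 km, bearing=80.3°
Leg 7: dist=8424.1 km, bearing=172.1°
Total: 64468.8 km

Leg 1: φ1=0.8340073, φ2=0.5118073, Δφ=-0.3222000, Δλ=-2.3914676 rad; a=sin²(Δφ/2)+cosφ1·cosφ2·sin²(Δλ/2)=0.5329289615; c=2·atan2(√a, √(1-a))=1.636701950; dist=6371·c=10427.428 ≈ 10427.4 km; running total=10427.4 km
Leg 1 bearing: y=sinΔλ·cosφ2=-0.59437388, x=cosφ1·sinφ2-sinφ1·cosφ2·cosΔλ=0.80148763; θ=atan2(y, x)=-36.5602° <0 so +360° → 323.4398° ≈ 323.4°
Leg 2: φ1=0.5118073, φ2=-0.6986972, Δφ=-1.2105045, Δλ=5.3296526 rad; a=sin²(Δφ/2)+cosφ1·cosφ2·sin²(Δλ/2)=0.4643139988; c=2·atan2(√a, √(1-a))=1.499363591; dist=6371·c=9552.445 ≈ 9552.4 km; running total=19979.8 km
Leg 2 bearing: y=sinΔλ·cosφ2=-0.62438618, x=cosφ1·sinφ2-sinφ1·cosφ2·cosΔλ=-0.77784827; θ=atan2(y, x)=-141.2457° <0 so +360° → 218.7543° ≈ 218.8°
Leg 3: φ1=-0.6986972, φ2=-1.1513850, Δφ=-0.4526878, Δλ=-1.4432128 rad; a=sin²(Δφ/2)+cosφ1·cosφ2·sin²(Δλ/2)=0.1864274665; c=2·atan2(√a, √(1-a))=0.892913876; dist=6371·c=5688.754 ≈ 5688.8 km; running total=25668.6 km
Leg 3 bearing: y=sinΔλ·cosφ2=-0.40391308, x=cosφ1·sinφ2-sinφ1·cosφ2·cosΔλ=-0.66599046; θ=atan2(y, x)=-148.7638° <0 so +360° → 211.2362° ≈ 211.2°
Leg 4: φ1=-1.1513850, φ2=0.8528743, Δφ=2.0042593, Δλ=0.3994448 rad; a=sin²(Δφ/2)+cosφ1·cosφ2·sin²(Δλ/2)=0.7205521593; c=2·atan2(√a, √(1-a))=2.027625128; dist=6371·c=12918.000 ≈ 12918.0 km; running total=38586.6 km
Leg 4 bearing: y=sinΔλ·cosφ2=0.25583112, x=cosφ1·sinφ2-sinφ1·cosφ2·cosΔλ=0.86021940; θ=atan2(y, x)=16.5626° ≈ 16.6°
Leg 5: φ1=0.8528743, φ2=1.2402222, Δφ=0.3873479, Δλ=-3.2196926 rad; a=sin²(Δφ/2)+cosφ1·cosφ2·sin²(Δλ/2)=0.2502370575; c=2·atan2(√a, √(1-a))=1.047744925; dist=6371·c=6675.183 ≈ 6675.2 km; running total=45261.8 km
Leg 5 bearing: y=sinΔλ·cosφ2=0.02532441, x=cosφ1·sinφ2-sinφ1·cosφ2·cosΔλ=0.86592873; θ=atan2(y, x)=1.6752° ≈ 1.7°
Leg 6: φ1=1.2402222, φ2=-0.0604844, Δφ=-1.3007066, Δλ=1.7703346 rad; a=sin²(Δφ/2)+cosφ1·cosφ2·sin²(Δλ/2)=0.5606977038; c=2·atan2(√a, √(1-a))=1.692491893; dist=6371·c=10782.866 ≈ 10782.9 km; running total=56044.7 km
Leg 6 bearing: y=sinΔλ·cosφ2=0.97836587, x=cosφ1·sinφ2-sinφ1·cosφ2·cosΔλ=0.16752129; θ=atan2(y, x)=80.2837° ≈ 80.3°
Leg 7: φ1=-0.0604844, φ2=-1.3391161, Δφ=-1.2786317, Δλ=0.6152949 rad; a=sin²(Δφ/2)+cosφ1·cosφ2·sin²(Δλ/2)=0.3770037553; c=2·atan2(√a, √(1-a))=1.322252813; dist=6371·c=8424.073 ≈ 8424.1 km; running total=64468.8 km
Leg 7 bearing: y=sinΔλ·cosφ2=0.13253259, x=cosφ1·sinφ2-sinφ1·cosφ2·cosΔλ=-0.96016811; θ=atan2(y, x)=172.1411° ≈ 172.1°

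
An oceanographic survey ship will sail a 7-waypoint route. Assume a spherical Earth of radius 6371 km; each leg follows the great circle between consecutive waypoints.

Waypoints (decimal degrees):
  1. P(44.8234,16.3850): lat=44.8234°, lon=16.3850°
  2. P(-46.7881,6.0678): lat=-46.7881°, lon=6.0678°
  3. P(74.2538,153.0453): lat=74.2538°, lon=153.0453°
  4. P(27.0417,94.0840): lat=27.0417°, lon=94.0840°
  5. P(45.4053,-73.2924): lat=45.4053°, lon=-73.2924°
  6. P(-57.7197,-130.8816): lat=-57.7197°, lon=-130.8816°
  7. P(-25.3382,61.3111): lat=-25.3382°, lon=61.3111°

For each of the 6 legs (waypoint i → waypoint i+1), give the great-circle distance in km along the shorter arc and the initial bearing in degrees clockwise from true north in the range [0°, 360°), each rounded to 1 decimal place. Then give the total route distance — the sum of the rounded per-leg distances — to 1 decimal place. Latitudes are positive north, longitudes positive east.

Leg 1: dist=10236.8 km, bearing=187.0°
Leg 2: dist=16569.3 km, bearing=16.7°
Leg 3: dist=6203.7 km, bearing=247.3°
Leg 4: dist=11858.6 km, bearing=350.8°
Leg 5: dist=12636.7 km, bearing=209.5°
Leg 6: dist=10709.6 km, bearing=191.1°
Total: 68214.7 km

Leg 1: φ1=0.7823159, φ2=-0.8166064, Δφ=-1.5989223, Δλ=-0.1800691 rad; a=sin²(Δφ/2)+cosφ1·cosφ2·sin²(Δλ/2)=0.5179872557; c=2·atan2(√a, √(1-a))=1.606778602; dist=6371·c=10236.786 ≈ 10236.8 km; running total=10236.8 km
Leg 1 bearing: y=sinΔλ·cosφ2=-0.12262783, x=cosφ1·sinφ2-sinφ1·cosφ2·cosΔλ=-0.99180051; θ=atan2(y, x)=-172.9516° <0 so +360° → 187.0484° ≈ 187.0°
Leg 2: φ1=-0.8166064, φ2=1.2959733, Δφ=2.1125797, Δλ=2.5652413 rad; a=sin²(Δφ/2)+cosφ1·cosφ2·sin²(Δλ/2)=0.9286352684; c=2·atan2(√a, √(1-a))=2.600741063; dist=6371·c=16569.321 ≈ 16569.3 km; running total=26806.1 km
Leg 2 bearing: y=sinΔλ·cosφ2=0.14789166, x=cosφ1·sinφ2-sinφ1·cosφ2·cosΔλ=0.49316861; θ=atan2(y, x)=16.6930° ≈ 16.7°
Leg 3: φ1=1.2959733, φ2=0.4719667, Δφ=-0.8240066, Δλ=-1.0290688 rad; a=sin²(Δφ/2)+cosφ1·cosφ2·sin²(Δλ/2)=0.2188966105; c=2·atan2(√a, √(1-a))=0.973744514; dist=6371·c=6203.726 ≈ 6203.7 km; running total=33009.8 km
Leg 3 bearing: y=sinΔλ·cosφ2=-0.76314821, x=cosφ1·sinφ2-sinφ1·cosφ2·cosΔλ=-0.31863513; θ=atan2(y, x)=-112.6619° <0 so +360° → 247.3381° ≈ 247.3°
Leg 4: φ1=0.4719667, φ2=0.7924720, Δφ=0.3205053, Δλ=-2.9212693 rad; a=sin²(Δφ/2)+cosφ1·cosφ2·sin²(Δλ/2)=0.6432358102; c=2·atan2(√a, √(1-a))=1.861338399; dist=6371·c=11858.587 ≈ 11858.6 km; running total=44868.4 km
Leg 4 bearing: y=sinΔλ·cosφ2=-0.15343778, x=cosφ1·sinφ2-sinφ1·cosφ2·cosΔλ=0.94572240; θ=atan2(y, x)=-9.2156° <0 so +360° → 350.7844° ≈ 350.8°
Leg 5: φ1=0.7924720, φ2=-1.0073988, Δφ=-1.7998708, Δλ=-1.0051212 rad; a=sin²(Δφ/2)+cosφ1·cosφ2·sin²(Δλ/2)=0.7005309938; c=2·atan2(√a, √(1-a))=1.983472190; dist=6371·c=12636.701 ≈ 12636.7 km; running total=57505.1 km
Leg 5 bearing: y=sinΔλ·cosφ2=-0.45086925, x=cosφ1·sinφ2-sinφ1·cosφ2·cosΔλ=-0.79741219; θ=atan2(y, x)=-150.5155° <0 so +360° → 209.4845° ≈ 209.5°
Leg 6: φ1=-1.0073988, φ2=-0.4422350, Δφ=0.5651638, Δλ=3.3543954 rad; a=sin²(Δφ/2)+cosφ1·cosφ2·sin²(Δλ/2)=0.5549891417; c=2·atan2(√a, √(1-a))=1.680997528; dist=6371·c=10709.635 ≈ 10709.6 km; running total=68214.7 km
Leg 6 bearing: y=sinΔλ·cosφ2=-0.19088225, x=cosφ1·sinφ2-sinφ1·cosφ2·cosΔλ=-0.97543259; θ=atan2(y, x)=-168.9277° <0 so +360° → 191.0723° ≈ 191.1°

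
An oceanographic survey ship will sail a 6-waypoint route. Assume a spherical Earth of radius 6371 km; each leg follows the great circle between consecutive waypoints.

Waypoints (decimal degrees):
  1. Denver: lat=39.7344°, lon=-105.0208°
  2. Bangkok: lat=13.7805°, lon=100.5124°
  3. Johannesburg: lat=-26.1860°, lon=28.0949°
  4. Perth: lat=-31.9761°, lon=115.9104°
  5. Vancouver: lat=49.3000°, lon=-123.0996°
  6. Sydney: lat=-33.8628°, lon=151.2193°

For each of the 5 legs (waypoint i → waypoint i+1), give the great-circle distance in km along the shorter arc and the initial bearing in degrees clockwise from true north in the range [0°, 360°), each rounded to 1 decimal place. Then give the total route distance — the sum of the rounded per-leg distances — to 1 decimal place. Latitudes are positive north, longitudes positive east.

Leg 1: dist=13504.0 km, bearing=330.6°
Leg 2: dist=8995.7 km, bearing=240.0°
Leg 3: dist=8314.0 km, bearing=118.5°
Leg 4: dist=14826.5 km, bearing=50.2°
Leg 5: dist=12502.4 km, bearing=243.6°
Total: 58142.6 km

Leg 1: φ1=0.6934961, φ2=0.2405151, Δφ=-0.4529810, Δλ=3.5872311 rad; a=sin²(Δφ/2)+cosφ1·cosφ2·sin²(Δλ/2)=0.7608350895; c=2·atan2(√a, √(1-a))=2.119603776; dist=6371·c=13503.996 ≈ 13504.0 km; running total=13504.0 km
Leg 1 bearing: y=sinΔλ·cosφ2=-0.41862689, x=cosφ1·sinφ2-sinφ1·cosφ2·cosΔλ=0.74337861; θ=atan2(y, x)=-29.3856° <0 so +360° → 330.6144° ≈ 330.6°
Leg 2: φ1=0.2405151, φ2=-0.4570319, Δφ=-0.6975470, Δλ=-1.2639238 rad; a=sin²(Δφ/2)+cosφ1·cosφ2·sin²(Δλ/2)=0.4209216462; c=2·atan2(√a, √(1-a))=1.411972742; dist=6371·c=8995.678 ≈ 8995.7 km; running total=22499.7 km
Leg 2 bearing: y=sinΔλ·cosφ2=-0.85544394, x=cosφ1·sinφ2-sinφ1·cosφ2·cosΔλ=-0.49315526; θ=atan2(y, x)=-119.9630° <0 so +360° → 240.0370° ≈ 240.0°
Leg 3: φ1=-0.4570319, φ2=-0.5580882, Δφ=-0.1010563, Δλ=1.5326696 rad; a=sin²(Δφ/2)+cosφ1·cosφ2·sin²(Δλ/2)=0.3686472620; c=2·atan2(√a, √(1-a))=1.304971227; dist=6371·c=8313.972 ≈ 8314.0 km; running total=30813.7 km
Leg 3 bearing: y=sinΔλ·cosφ2=0.84765260, x=cosφ1·sinφ2-sinφ1·cosφ2·cosΔλ=-0.46094566; θ=atan2(y, x)=118.5369° ≈ 118.5°
Leg 4: φ1=-0.5580882, φ2=0.8604473, Δφ=1.4185355, Δλ=-4.1715114 rad; a=sin²(Δφ/2)+cosφ1·cosφ2·sin²(Δλ/2)=0.8431474223; c=2·atan2(√a, √(1-a))=2.327178821; dist=6371·c=14826.456 ≈ 14826.5 km; running total=45640.2 km
Leg 4 bearing: y=sinΔλ·cosφ2=0.55901604, x=cosφ1·sinφ2-sinφ1·cosφ2·cosΔλ=0.46529609; θ=atan2(y, x)=50.2278° ≈ 50.2°
Leg 5: φ1=0.8604473, φ2=-0.5910174, Δφ=-1.4514647, Δλ=4.7877680 rad; a=sin²(Δφ/2)+cosφ1·cosφ2·sin²(Δλ/2)=0.6908295254; c=2·atan2(√a, √(1-a))=1.962386880; dist=6371·c=12502.367 ≈ 12502.4 km; running total=58142.6 km
Leg 5 bearing: y=sinΔλ·cosφ2=-0.82801626, x=cosφ1·sinφ2-sinφ1·cosφ2·cosΔλ=-0.41076203; θ=atan2(y, x)=-116.3851° <0 so +360° → 243.6149° ≈ 243.6°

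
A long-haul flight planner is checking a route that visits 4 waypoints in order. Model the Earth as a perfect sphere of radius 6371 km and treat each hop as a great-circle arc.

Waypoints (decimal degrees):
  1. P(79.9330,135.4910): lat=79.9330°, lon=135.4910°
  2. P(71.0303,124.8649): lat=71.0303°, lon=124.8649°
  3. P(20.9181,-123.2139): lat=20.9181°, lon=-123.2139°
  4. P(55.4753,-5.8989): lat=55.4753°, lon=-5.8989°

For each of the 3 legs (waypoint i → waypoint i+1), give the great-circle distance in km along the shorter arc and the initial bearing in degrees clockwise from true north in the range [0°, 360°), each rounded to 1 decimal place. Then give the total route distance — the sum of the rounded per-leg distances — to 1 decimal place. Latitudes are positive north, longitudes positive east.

Leg 1: φ1=1.3950940, φ2=1.2397126, Δφ=-0.1553814, Δλ=-0.1854604 rad; a=sin²(Δφ/2)+cosφ1·cosφ2·sin²(Δλ/2)=0.0065109186; c=2·atan2(√a, √(1-a))=0.161556164; dist=6371·c=1029.274 ≈ 1029.3 km; running total=1029.3 km
Leg 1 bearing: y=sinΔλ·cosφ2=-0.05994226, x=cosφ1·sinφ2-sinφ1·cosφ2·cosΔλ=-0.14926832; θ=atan2(y, x)=-158.1209° <0 so +360° → 201.8791° ≈ 201.9°
Leg 2: φ1=1.2397126, φ2=0.3650897, Δφ=-0.8746229, Δλ=-4.3297919 rad; a=sin²(Δφ/2)+cosφ1·cosφ2·sin²(Δλ/2)=0.3878583327; c=2·atan2(√a, √(1-a))=1.344588753; dist=6371·c=8566.375 ≈ 8566.4 km; running total=9595.7 km
Leg 2 bearing: y=sinΔλ·cosφ2=0.86655520, x=cosφ1·sinφ2-sinφ1·cosφ2·cosΔλ=0.44584646; θ=atan2(y, x)=62.7740° ≈ 62.8°
Leg 3: φ1=0.3650897, φ2=0.9682266, Δφ=0.6031369, Δλ=2.0475330 rad; a=sin²(Δφ/2)+cosφ1·cosφ2·sin²(Δλ/2)=0.4743912023; c=2·atan2(√a, √(1-a))=1.519556312; dist=6371·c=9681.093 ≈ 9681.1 km; running total=19276.8 km
Leg 3 bearing: y=sinΔλ·cosφ2=0.50356593, x=cosφ1·sinφ2-sinφ1·cosφ2·cosΔλ=0.86243731; θ=atan2(y, x)=30.2801° ≈ 30.3°

Leg 1: dist=1029.3 km, bearing=201.9°
Leg 2: dist=8566.4 km, bearing=62.8°
Leg 3: dist=9681.1 km, bearing=30.3°
Total: 19276.8 km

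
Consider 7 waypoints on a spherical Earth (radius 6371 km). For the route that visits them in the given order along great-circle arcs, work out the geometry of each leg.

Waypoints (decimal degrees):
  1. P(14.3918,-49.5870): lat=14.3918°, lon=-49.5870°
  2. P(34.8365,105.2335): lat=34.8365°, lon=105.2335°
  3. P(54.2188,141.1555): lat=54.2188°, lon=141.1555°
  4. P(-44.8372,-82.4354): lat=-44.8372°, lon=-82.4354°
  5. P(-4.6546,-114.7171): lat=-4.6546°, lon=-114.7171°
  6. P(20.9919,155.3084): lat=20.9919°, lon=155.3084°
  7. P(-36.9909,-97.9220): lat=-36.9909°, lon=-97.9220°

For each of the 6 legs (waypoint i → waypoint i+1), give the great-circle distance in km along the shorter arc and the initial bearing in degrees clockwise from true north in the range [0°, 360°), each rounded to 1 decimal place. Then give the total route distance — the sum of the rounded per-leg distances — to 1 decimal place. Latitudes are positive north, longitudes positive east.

Leg 1: φ1=0.2511843, φ2=0.6080116, Δφ=0.3568273, Δλ=2.7021275 rad; a=sin²(Δφ/2)+cosφ1·cosφ2·sin²(Δλ/2)=0.7887512579; c=2·atan2(√a, √(1-a))=2.186462511; dist=6371·c=13929.953 ≈ 13930.0 km; running total=13930.0 km
Leg 1 bearing: y=sinΔλ·cosφ2=0.34920771, x=cosφ1·sinφ2-sinφ1·cosφ2·cosΔλ=0.73793280; θ=atan2(y, x)=25.3246° ≈ 25.3°
Leg 2: φ1=0.6080116, φ2=0.9462966, Δφ=0.3382850, Δλ=0.6269572 rad; a=sin²(Δφ/2)+cosφ1·cosφ2·sin²(Δλ/2)=0.0739725343; c=2·atan2(√a, √(1-a))=0.550897759; dist=6371·c=3509.770 ≈ 3509.8 km; running total=17439.8 km
Leg 2 bearing: y=sinΔλ·cosφ2=0.34302878, x=cosφ1·sinφ2-sinφ1·cosφ2·cosΔλ=0.39539051; θ=atan2(y, x)=40.9439° ≈ 40.9°
Leg 3: φ1=0.9462966, φ2=-0.7825568, Δφ=-1.7288533, Δλ=-3.9023974 rad; a=sin²(Δφ/2)+cosφ1·cosφ2·sin²(Δλ/2)=0.9361541001; c=2·atan2(√a, √(1-a))=2.630699618; dist=6371·c=16760.187 ≈ 16760.2 km; running total=34200.0 km
Leg 3 bearing: y=sinΔλ·cosφ2=0.48893668, x=cosφ1·sinφ2-sinφ1·cosφ2·cosΔλ=0.00439591; θ=atan2(y, x)=89.4849° ≈ 89.5°
Leg 4: φ1=-0.7825568, φ2=-0.0812381, Δφ=0.7013187, Δλ=-0.5634220 rad; a=sin²(Δφ/2)+cosφ1·cosφ2·sin²(Δλ/2)=0.1726261880; c=2·atan2(√a, √(1-a))=0.856947653; dist=6371·c=5459.613 ≈ 5459.6 km; running total=39659.6 km
Leg 4 bearing: y=sinΔλ·cosφ2=-0.53232095, x=cosφ1·sinφ2-sinφ1·cosφ2·cosΔλ=0.53660037; θ=atan2(y, x)=-44.7706° <0 so +360° → 315.2294° ≈ 315.2°
Leg 5: φ1=-0.0812381, φ2=0.3663778, Δφ=0.4476159, Δλ=4.7128340 rad; a=sin²(Δφ/2)+cosφ1·cosφ2·sin²(Δλ/2)=0.5143281283; c=2·atan2(√a, √(1-a))=1.599456507; dist=6371·c=10190.137 ≈ 10190.1 km; running total=49849.7 km
Leg 5 bearing: y=sinΔλ·cosφ2=-0.93363099, x=cosφ1·sinφ2-sinφ1·cosφ2·cosΔλ=0.35708822; θ=atan2(y, x)=-69.0695° <0 so +360° → 290.9305° ≈ 290.9°
Leg 6: φ1=0.3663778, φ2=-0.6456130, Δφ=-1.0119908, Δλ=-4.4197042 rad; a=sin²(Δφ/2)+cosφ1·cosφ2·sin²(Δλ/2)=0.7153521871; c=2·atan2(√a, √(1-a))=2.016069434; dist=6371·c=12844.378 ≈ 12844.4 km; running total=62694.1 km
Leg 6 bearing: y=sinΔλ·cosφ2=0.76476322, x=cosφ1·sinφ2-sinφ1·cosφ2·cosΔλ=-0.47919825; θ=atan2(y, x)=122.0711° ≈ 122.1°

Leg 1: dist=13930.0 km, bearing=25.3°
Leg 2: dist=3509.8 km, bearing=40.9°
Leg 3: dist=16760.2 km, bearing=89.5°
Leg 4: dist=5459.6 km, bearing=315.2°
Leg 5: dist=10190.1 km, bearing=290.9°
Leg 6: dist=12844.4 km, bearing=122.1°
Total: 62694.1 km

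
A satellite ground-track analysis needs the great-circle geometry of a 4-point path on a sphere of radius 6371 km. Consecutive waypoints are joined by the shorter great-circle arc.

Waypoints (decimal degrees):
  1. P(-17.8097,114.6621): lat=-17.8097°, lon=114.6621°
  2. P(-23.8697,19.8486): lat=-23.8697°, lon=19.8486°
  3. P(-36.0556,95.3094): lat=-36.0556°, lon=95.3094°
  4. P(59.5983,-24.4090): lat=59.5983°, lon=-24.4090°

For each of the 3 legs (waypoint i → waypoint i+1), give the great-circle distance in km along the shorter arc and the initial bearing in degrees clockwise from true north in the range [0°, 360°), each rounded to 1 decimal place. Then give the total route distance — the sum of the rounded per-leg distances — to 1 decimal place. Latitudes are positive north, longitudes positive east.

Leg 1: dist=9684.3 km, bearing=245.8°
Leg 2: dist=7219.6 km, bearing=120.2°
Leg 3: dist=15041.6 km, bearing=321.4°
Total: 31945.5 km

Leg 1: φ1=-0.3108379, φ2=-0.4166049, Δφ=-0.1057670, Δλ=-1.6548078 rad; a=sin²(Δφ/2)+cosφ1·cosφ2·sin²(Δλ/2)=0.4746453962; c=2·atan2(√a, √(1-a))=1.520065361; dist=6371·c=9684.336 ≈ 9684.3 km; running total=9684.3 km
Leg 1 bearing: y=sinΔλ·cosφ2=-0.91124286, x=cosφ1·sinφ2-sinφ1·cosφ2·cosΔλ=-0.40873589; θ=atan2(y, x)=-114.1585° <0 so +360° → 245.8415° ≈ 245.8°
Leg 2: φ1=-0.4166049, φ2=-0.6292889, Δφ=-0.2126841, Δλ=1.3170394 rad; a=sin²(Δφ/2)+cosφ1·cosφ2·sin²(Δλ/2)=0.2881176219; c=2·atan2(√a, √(1-a))=1.133198623; dist=6371·c=7219.608 ≈ 7219.6 km; running total=16903.9 km
Leg 2 bearing: y=sinΔλ·cosφ2=0.78255663, x=cosφ1·sinφ2-sinφ1·cosφ2·cosΔλ=-0.45610147; θ=atan2(y, x)=120.2351° ≈ 120.2°
Leg 3: φ1=-0.6292889, φ2=1.0401866, Δφ=1.6694755, Δλ=-2.0894803 rad; a=sin²(Δφ/2)+cosφ1·cosφ2·sin²(Δλ/2)=0.8552289599; c=2·atan2(√a, √(1-a))=2.360945017; dist=6371·c=15041.581 ≈ 15041.6 km; running total=31945.5 km
Leg 3 bearing: y=sinΔλ·cosφ2=-0.43949856, x=cosφ1·sinφ2-sinφ1·cosφ2·cosΔλ=0.54962765; θ=atan2(y, x)=-38.6469° <0 so +360° → 321.3531° ≈ 321.4°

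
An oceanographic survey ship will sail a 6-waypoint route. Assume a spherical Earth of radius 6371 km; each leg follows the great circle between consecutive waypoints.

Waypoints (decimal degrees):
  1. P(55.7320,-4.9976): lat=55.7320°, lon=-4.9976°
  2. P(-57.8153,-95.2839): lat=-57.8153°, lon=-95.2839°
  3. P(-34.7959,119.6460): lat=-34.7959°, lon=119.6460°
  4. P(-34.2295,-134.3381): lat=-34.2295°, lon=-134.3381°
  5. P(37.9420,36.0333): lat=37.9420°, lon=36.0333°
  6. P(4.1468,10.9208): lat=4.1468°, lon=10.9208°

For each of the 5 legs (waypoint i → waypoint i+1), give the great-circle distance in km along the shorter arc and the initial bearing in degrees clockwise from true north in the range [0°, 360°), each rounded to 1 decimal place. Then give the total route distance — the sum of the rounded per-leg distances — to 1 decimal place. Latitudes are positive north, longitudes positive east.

Leg 1: φ1=0.9727069, φ2=-1.0090673, Δφ=-1.9817742, Δλ=-1.5757932 rad; a=sin²(Δφ/2)+cosφ1·cosφ2·sin²(Δλ/2)=0.8504605788; c=2·atan2(√a, √(1-a))=2.347484519; dist=6371·c=14955.824 ≈ 14955.8 km; running total=14955.8 km
Leg 1 bearing: y=sinΔλ·cosφ2=-0.53264364, x=cosφ1·sinφ2-sinφ1·cosφ2·cosΔλ=-0.47434194; θ=atan2(y, x)=-131.6864° <0 so +360° → 228.3136° ≈ 228.3°
Leg 2: φ1=-1.0090673, φ2=-0.6073030, Δφ=0.4017643, Δλ=3.7512344 rad; a=sin²(Δφ/2)+cosφ1·cosφ2·sin²(Δλ/2)=0.4378221195; c=2·atan2(√a, √(1-a))=1.446117801; dist=6371·c=9213.217 ≈ 9213.2 km; running total=24169.0 km
Leg 2 bearing: y=sinΔλ·cosφ2=-0.47019190, x=cosφ1·sinφ2-sinφ1·cosφ2·cosΔλ=-0.87375925; θ=atan2(y, x)=-151.7142° <0 so +360° → 208.2858° ≈ 208.3°
Leg 3: φ1=-0.6073030, φ2=-0.5974175, Δφ=0.0098855, Δλ=-4.4328588 rad; a=sin²(Δφ/2)+cosφ1·cosφ2·sin²(Δλ/2)=0.4331636295; c=2·atan2(√a, √(1-a))=1.436722264; dist=6371·c=9153.358 ≈ 9153.4 km; running total=33322.4 km
Leg 3 bearing: y=sinΔλ·cosφ2=0.79469931, x=cosφ1·sinφ2-sinφ1·cosφ2·cosΔλ=-0.59210186; θ=atan2(y, x)=126.6885° ≈ 126.7°
Leg 4: φ1=-0.5974175, φ2=0.6622128, Δφ=1.2596303, Δλ=2.9735419 rad; a=sin²(Δφ/2)+cosφ1·cosφ2·sin²(Δλ/2)=0.9943580402; c=2·atan2(√a, √(1-a))=2.991225071; dist=6371·c=19057.095 ≈ 19057.1 km; running total=52379.5 km
Leg 4 bearing: y=sinΔλ·cosφ2=0.13190756, x=cosφ1·sinφ2-sinφ1·cosφ2·cosΔλ=0.07099935; θ=atan2(y, x)=61.7086° ≈ 61.7°
Leg 5: φ1=0.6622128, φ2=0.0723753, Δφ=-0.5898375, Δλ=-0.4382958 rad; a=sin²(Δφ/2)+cosφ1·cosφ2·sin²(Δλ/2)=0.1216591966; c=2·atan2(√a, √(1-a))=0.712573906; dist=6371·c=4539.808 ≈ 4539.8 km; running total=56919.3 km
Leg 5 bearing: y=sinΔλ·cosφ2=-0.42328593, x=cosφ1·sinφ2-sinφ1·cosφ2·cosΔλ=-0.49825894; θ=atan2(y, x)=-139.6511° <0 so +360° → 220.3489° ≈ 220.3°

Leg 1: dist=14955.8 km, bearing=228.3°
Leg 2: dist=9213.2 km, bearing=208.3°
Leg 3: dist=9153.4 km, bearing=126.7°
Leg 4: dist=19057.1 km, bearing=61.7°
Leg 5: dist=4539.8 km, bearing=220.3°
Total: 56919.3 km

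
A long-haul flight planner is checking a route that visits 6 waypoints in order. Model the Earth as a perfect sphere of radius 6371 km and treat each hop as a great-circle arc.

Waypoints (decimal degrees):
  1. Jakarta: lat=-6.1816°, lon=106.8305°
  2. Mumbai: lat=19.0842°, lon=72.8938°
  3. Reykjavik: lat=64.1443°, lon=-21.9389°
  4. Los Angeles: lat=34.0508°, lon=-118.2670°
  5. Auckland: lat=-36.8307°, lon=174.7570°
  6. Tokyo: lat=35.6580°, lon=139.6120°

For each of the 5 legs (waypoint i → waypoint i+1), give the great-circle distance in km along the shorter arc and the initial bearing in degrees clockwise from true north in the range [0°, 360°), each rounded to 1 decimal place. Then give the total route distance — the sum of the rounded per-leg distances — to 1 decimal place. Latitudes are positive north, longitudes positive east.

Leg 1: dist=4659.3 km, bearing=307.8°
Leg 2: dist=8335.1 km, bearing=333.3°
Leg 3: dist=6933.1 km, bearing=291.6°
Leg 4: dist=10493.9 km, bearing=227.6°
Leg 5: dist=8839.4 km, bearing=331.6°
Total: 39260.8 km

Leg 1: φ1=-0.1078893, φ2=0.3330821, Δφ=0.4409714, Δλ=-0.5923072 rad; a=sin²(Δφ/2)+cosφ1·cosφ2·sin²(Δλ/2)=0.1278546608; c=2·atan2(√a, √(1-a))=0.731324203; dist=6371·c=4659.266 ≈ 4659.3 km; running total=4659.3 km
Leg 1 bearing: y=sinΔλ·cosφ2=-0.52759327, x=cosφ1·sinφ2-sinφ1·cosφ2·cosΔλ=0.40948349; θ=atan2(y, x)=-52.1837° <0 so +360° → 307.8163° ≈ 307.8°
Leg 2: φ1=0.3330821, φ2=1.1195292, Δφ=0.7864471, Δλ=-1.6551429 rad; a=sin²(Δφ/2)+cosφ1·cosφ2·sin²(Δλ/2)=0.3702469144; c=2·atan2(√a, √(1-a))=1.308285506; dist=6371·c=8335.087 ≈ 8335.1 km; running total=12994.4 km
Leg 2 bearing: y=sinΔλ·cosφ2=-0.43455575, x=cosφ1·sinφ2-sinφ1·cosφ2·cosΔλ=0.86244875; θ=atan2(y, x)=-26.7418° <0 so +360° → 333.2582° ≈ 333.3°
Leg 3: φ1=1.1195292, φ2=0.5942986, Δφ=-0.5252307, Δλ=-1.6812425 rad; a=sin²(Δφ/2)+cosφ1·cosφ2·sin²(Δλ/2)=0.2679751786; c=2·atan2(√a, √(1-a))=1.088234886; dist=6371·c=6933.144 ≈ 6933.1 km; running total=19927.5 km
Leg 3 bearing: y=sinΔλ·cosφ2=-0.82349316, x=cosφ1·sinφ2-sinφ1·cosφ2·cosΔλ=0.32636933; θ=atan2(y, x)=-68.3804° <0 so +360° → 291.6196° ≈ 291.6°
Leg 4: φ1=0.5942986, φ2=-0.6428170, Δφ=-1.2371156, Δλ=5.1142336 rad; a=sin²(Δφ/2)+cosφ1·cosφ2·sin²(Δλ/2)=0.5381360258; c=2·atan2(√a, √(1-a))=1.647142524; dist=6371·c=10493.945 ≈ 10493.9 km; running total=30421.4 km
Leg 4 bearing: y=sinΔλ·cosφ2=-0.73665049, x=cosφ1·sinφ2-sinφ1·cosφ2·cosΔλ=-0.67195880; θ=atan2(y, x)=-132.3705° <0 so +360° → 227.6295° ≈ 227.6°
Leg 5: φ1=-0.6428170, φ2=0.6223495, Δφ=1.2651665, Δλ=-0.6133960 rad; a=sin²(Δφ/2)+cosφ1·cosφ2·sin²(Δλ/2)=0.4088324461; c=2·atan2(√a, √(1-a))=1.387435476; dist=6371·c=8839.351 ≈ 8839.4 km; running total=39260.8 km
Leg 5 bearing: y=sinΔλ·cosφ2=-0.46772008, x=cosφ1·sinφ2-sinφ1·cosφ2·cosΔλ=0.86486521; θ=atan2(y, x)=-28.4046° <0 so +360° → 331.5954° ≈ 331.6°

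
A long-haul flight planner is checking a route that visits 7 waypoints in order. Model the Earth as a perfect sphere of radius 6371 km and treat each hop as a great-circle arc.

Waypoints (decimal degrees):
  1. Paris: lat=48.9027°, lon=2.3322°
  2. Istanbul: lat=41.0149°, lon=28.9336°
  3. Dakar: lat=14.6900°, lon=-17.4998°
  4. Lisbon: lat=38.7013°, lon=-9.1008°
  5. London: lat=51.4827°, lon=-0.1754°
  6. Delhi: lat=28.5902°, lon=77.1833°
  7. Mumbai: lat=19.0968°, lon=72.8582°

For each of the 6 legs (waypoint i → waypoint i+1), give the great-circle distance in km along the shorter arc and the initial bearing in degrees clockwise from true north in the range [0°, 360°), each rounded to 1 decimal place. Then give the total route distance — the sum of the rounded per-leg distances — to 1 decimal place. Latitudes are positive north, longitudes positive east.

Leg 1: φ1=0.8535131, φ2=0.7158450, Δφ=-0.1376681, Δλ=0.4642820 rad; a=sin²(Δφ/2)+cosφ1·cosφ2·sin²(Δλ/2)=0.0309824968; c=2·atan2(√a, √(1-a))=0.353880564; dist=6371·c=2254.573 ≈ 2254.6 km; running total=2254.6 km
Leg 1 bearing: y=sinΔλ·cosφ2=0.33786815, x=cosφ1·sinφ2-sinφ1·cosφ2·cosΔλ=-0.07704179; θ=atan2(y, x)=102.8451° ≈ 102.8°
Leg 2: φ1=0.7158450, φ2=0.2563889, Δφ=-0.4594562, Δλ=-0.8104157 rad; a=sin²(Δφ/2)+cosφ1·cosφ2·sin²(Δλ/2)=0.1652766092; c=2·atan2(√a, √(1-a))=0.837332504; dist=6371·c=5334.645 ≈ 5334.6 km; running total=7589.2 km
Leg 2 bearing: y=sinΔλ·cosφ2=-0.70088890, x=cosφ1·sinφ2-sinφ1·cosφ2·cosΔλ=-0.24616206; θ=atan2(y, x)=-109.3520° <0 so +360° → 250.6480° ≈ 250.6°
Leg 3: φ1=0.2563889, φ2=0.6754651, Δφ=0.4190762, Δλ=0.1465902 rad; a=sin²(Δφ/2)+cosφ1·cosφ2·sin²(Δλ/2)=0.0473156166; c=2·atan2(√a, √(1-a))=0.438548957; dist=6371·c=2793.995 ≈ 2794.0 km; running total=10383.2 km
Leg 3 bearing: y=sinΔλ·cosφ2=0.11399209, x=cosφ1·sinφ2-sinφ1·cosφ2·cosΔλ=0.40903936; θ=atan2(y, x)=15.5722° ≈ 15.6°
Leg 4: φ1=0.6754651, φ2=0.8985426, Δφ=0.2230775, Δλ=0.1557776 rad; a=sin²(Δφ/2)+cosφ1·cosφ2·sin²(Δλ/2)=0.0153318599; c=2·atan2(√a, √(1-a))=0.248280989; dist=6371·c=1581.798 ≈ 1581.8 km; running total=11965.0 km
Leg 4 bearing: y=sinΔλ·cosφ2=0.09661877, x=cosφ1·sinφ2-sinφ1·cosφ2·cosΔλ=0.22594687; θ=atan2(y, x)=23.1524° ≈ 23.2°
Leg 5: φ1=0.8985426, φ2=0.4989931, Δφ=-0.3995495, Δλ=1.3501640 rad; a=sin²(Δφ/2)+cosφ1·cosφ2·sin²(Δλ/2)=0.2529552835; c=2·atan2(√a, √(1-a))=1.054009145; dist=6371·c=6715.092 ≈ 6715.1 km; running total=18680.1 km
Leg 5 bearing: y=sinΔλ·cosφ2=0.85677990, x=cosφ1·sinφ2-sinφ1·cosφ2·cosΔλ=0.14766120; θ=atan2(y, x)=80.2215° ≈ 80.2°
Leg 6: φ1=0.4989931, φ2=0.3333020, Δφ=-0.1656911, Δλ=-0.0754872 rad; a=sin²(Δφ/2)+cosφ1·cosφ2·sin²(Δλ/2)=0.0080291703; c=2·atan2(√a, √(1-a))=0.179451966; dist=6371·c=1143.288 ≈ 1143.3 km; running total=19823.4 km
Leg 6 bearing: y=sinΔλ·cosφ2=-0.07126523, x=cosφ1·sinφ2-sinφ1·cosφ2·cosΔλ=-0.16364620; θ=atan2(y, x)=-156.4677° <0 so +360° → 203.5323° ≈ 203.5°

Leg 1: dist=2254.6 km, bearing=102.8°
Leg 2: dist=5334.6 km, bearing=250.6°
Leg 3: dist=2794.0 km, bearing=15.6°
Leg 4: dist=1581.8 km, bearing=23.2°
Leg 5: dist=6715.1 km, bearing=80.2°
Leg 6: dist=1143.3 km, bearing=203.5°
Total: 19823.4 km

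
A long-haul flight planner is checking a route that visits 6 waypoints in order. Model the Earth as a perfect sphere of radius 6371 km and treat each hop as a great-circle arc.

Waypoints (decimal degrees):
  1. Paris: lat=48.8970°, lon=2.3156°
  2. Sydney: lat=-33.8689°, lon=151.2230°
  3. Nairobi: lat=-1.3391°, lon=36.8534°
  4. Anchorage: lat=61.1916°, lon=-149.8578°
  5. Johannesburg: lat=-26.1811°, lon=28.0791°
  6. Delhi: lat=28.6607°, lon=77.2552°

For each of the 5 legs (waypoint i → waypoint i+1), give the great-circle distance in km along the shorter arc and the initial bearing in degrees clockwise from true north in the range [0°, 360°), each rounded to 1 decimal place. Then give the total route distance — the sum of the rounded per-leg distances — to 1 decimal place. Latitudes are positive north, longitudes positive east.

Leg 1: φ1=0.8534136, φ2=-0.5911238, Δφ=-1.4445375, Δλ=2.5989244 rad; a=sin²(Δφ/2)+cosφ1·cosφ2·sin²(Δλ/2)=0.9436884810; c=2·atan2(√a, √(1-a))=2.662420632; dist=6371·c=16962.282 ≈ 16962.3 km; running total=16962.3 km
Leg 1 bearing: y=sinΔλ·cosφ2=0.42879349, x=cosφ1·sinφ2-sinφ1·cosφ2·cosΔλ=0.16940563; θ=atan2(y, x)=68.4423° ≈ 68.4°
Leg 2: φ1=-0.5911238, φ2=-0.0233717, Δφ=0.5677521, Δλ=-1.9961261 rad; a=sin²(Δφ/2)+cosφ1·cosφ2·sin²(Δλ/2)=0.6647441065; c=2·atan2(√a, √(1-a))=1.906557795; dist=6371·c=12146.680 ≈ 12146.7 km; running total=29109.0 km
Leg 2 bearing: y=sinΔλ·cosφ2=-0.91065394, x=cosφ1·sinφ2-sinφ1·cosφ2·cosΔλ=-0.24929282; θ=atan2(y, x)=-105.3097° <0 so +360° → 254.6903° ≈ 254.7°
Leg 3: φ1=-0.0233717, φ2=1.0679949, Δφ=1.0913666, Δλ=-3.2587252 rad; a=sin²(Δφ/2)+cosφ1·cosφ2·sin²(Δλ/2)=0.7494633815; c=2·atan2(√a, √(1-a))=2.093156278; dist=6371·c=13335.499 ≈ 13335.5 km; running total=42444.5 km
Leg 3 bearing: y=sinΔλ·cosφ2=0.05631510, x=cosφ1·sinφ2-sinφ1·cosφ2·cosΔλ=0.86481252; θ=atan2(y, x)=3.7257° ≈ 3.7°
Leg 4: φ1=1.0679949, φ2=-0.4569464, Δφ=-1.5249413, Δλ=3.1055848 rad; a=sin²(Δφ/2)+cosφ1·cosφ2·sin²(Δλ/2)=0.9093833008; c=2·atan2(√a, √(1-a))=2.530055739; dist=6371·c=16118.985 ≈ 16119.0 km; running total=58563.5 km
Leg 4 bearing: y=sinΔλ·cosφ2=0.03230664, x=cosφ1·sinφ2-sinφ1·cosφ2·cosΔλ=0.57321683; θ=atan2(y, x)=3.2258° ≈ 3.2°
Leg 5: φ1=-0.4569464, φ2=0.5002236, Δφ=0.9571700, Δλ=0.8582849 rad; a=sin²(Δφ/2)+cosφ1·cosφ2·sin²(Δλ/2)=0.3484146354; c=2·atan2(√a, √(1-a))=1.262778100; dist=6371·c=8045.159 ≈ 8045.2 km; running total=66608.7 km
Leg 5 bearing: y=sinΔλ·cosφ2=0.66400528, x=cosφ1·sinφ2-sinφ1·cosφ2·cosΔλ=0.68350896; θ=atan2(y, x)=44.1708° ≈ 44.2°

Leg 1: dist=16962.3 km, bearing=68.4°
Leg 2: dist=12146.7 km, bearing=254.7°
Leg 3: dist=13335.5 km, bearing=3.7°
Leg 4: dist=16119.0 km, bearing=3.2°
Leg 5: dist=8045.2 km, bearing=44.2°
Total: 66608.7 km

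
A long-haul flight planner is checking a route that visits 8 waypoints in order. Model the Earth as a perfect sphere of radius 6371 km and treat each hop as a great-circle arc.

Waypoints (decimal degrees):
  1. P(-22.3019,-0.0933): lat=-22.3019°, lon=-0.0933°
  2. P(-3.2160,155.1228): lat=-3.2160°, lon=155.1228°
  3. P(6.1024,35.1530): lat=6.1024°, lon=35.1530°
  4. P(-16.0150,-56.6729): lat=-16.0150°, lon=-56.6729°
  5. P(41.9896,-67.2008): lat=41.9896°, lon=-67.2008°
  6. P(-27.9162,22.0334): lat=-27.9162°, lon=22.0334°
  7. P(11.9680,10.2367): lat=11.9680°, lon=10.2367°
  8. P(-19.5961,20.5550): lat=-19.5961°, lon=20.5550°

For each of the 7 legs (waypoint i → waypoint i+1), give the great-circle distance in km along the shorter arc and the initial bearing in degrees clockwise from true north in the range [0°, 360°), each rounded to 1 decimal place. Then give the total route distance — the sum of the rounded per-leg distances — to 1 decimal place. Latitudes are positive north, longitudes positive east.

Leg 1: φ1=-0.3892416, φ2=-0.0561298, Δφ=0.3331118, Δλ=2.7090320 rad; a=sin²(Δφ/2)+cosφ1·cosφ2·sin²(Δλ/2)=0.9086849737; c=2·atan2(√a, √(1-a))=2.527627282; dist=6371·c=16103.513 ≈ 16103.5 km; running total=16103.5 km
Leg 1 bearing: y=sinΔλ·cosφ2=0.41853680, x=cosφ1·sinφ2-sinφ1·cosφ2·cosΔλ=-0.39589558; θ=atan2(y, x)=133.4076° ≈ 133.4°
Leg 2: φ1=-0.0561298, φ2=0.1065070, Δφ=0.1626368, Δλ=-2.0938680 rad; a=sin²(Δφ/2)+cosφ1·cosφ2·sin²(Δλ/2)=0.7509471606; c=2·atan2(√a, √(1-a))=2.096583861; dist=6371·c=13357.336 ≈ 13357.3 km; running total=29460.8 km
Leg 2 bearing: y=sinΔλ·cosφ2=-0.86138000, x=cosφ1·sinφ2-sinφ1·cosφ2·cosΔλ=0.07827256; θ=atan2(y, x)=-84.8079° <0 so +360° → 275.1921° ≈ 275.2°
Leg 3: φ1=0.1065070, φ2=-0.2795145, Δφ=-0.3860215, Δλ=-1.6026643 rad; a=sin²(Δφ/2)+cosφ1·cosφ2·sin²(Δλ/2)=0.5298905041; c=2·atan2(√a, √(1-a))=1.630613000; dist=6371·c=10388.635 ≈ 10388.6 km; running total=39849.4 km
Leg 3 bearing: y=sinΔλ·cosφ2=-0.96070147, x=cosφ1·sinφ2-sinφ1·cosφ2·cosΔλ=-0.27106996; θ=atan2(y, x)=-105.7569° <0 so +360° → 254.2431° ≈ 254.2°
Leg 4: φ1=-0.2795145, φ2=0.7328568, Δφ=1.0123713, Δλ=-0.1837465 rad; a=sin²(Δφ/2)+cosφ1·cosφ2·sin²(Δλ/2)=0.2410876639; c=2·atan2(√a, √(1-a))=1.026490134; dist=6371·c=6539.769 ≈ 6539.8 km; running total=46389.2 km
Leg 4 bearing: y=sinΔλ·cosφ2=-0.13580537, x=cosφ1·sinφ2-sinφ1·cosφ2·cosΔλ=0.84463869; θ=atan2(y, x)=-9.1341° <0 so +360° → 350.8659° ≈ 350.9°
Leg 5: φ1=0.7328568, φ2=-0.4872296, Δφ=-1.2200864, Δλ=1.5574306 rad; a=sin²(Δφ/2)+cosφ1·cosφ2·sin²(Δλ/2)=0.6522160882; c=2·atan2(√a, √(1-a))=1.880138580; dist=6371·c=11978.363 ≈ 11978.4 km; running total=58367.6 km
Leg 5 bearing: y=sinΔλ·cosφ2=0.88355436, x=cosφ1·sinφ2-sinφ1·cosφ2·cosΔλ=-0.35588304; θ=atan2(y, x)=111.9389° ≈ 111.9°
Leg 6: φ1=-0.4872296, φ2=0.2088810, Δφ=0.6961106, Δλ=-0.2058913 rad; a=sin²(Δφ/2)+cosφ1·cosφ2·sin²(Δλ/2)=0.1254576970; c=2·atan2(√a, √(1-a))=0.724117110; dist=6371·c=4613.350 ≈ 4613.4 km; running total=62981.0 km
Leg 6 bearing: y=sinΔλ·cosφ2=-0.19999588, x=cosφ1·sinφ2-sinφ1·cosφ2·cosΔλ=0.63156464; θ=atan2(y, x)=-17.5713° <0 so +360° → 342.4287° ≈ 342.4°
Leg 7: φ1=0.2088810, φ2=-0.3420165, Δφ=-0.5508975, Δλ=0.1800883 rad; a=sin²(Δφ/2)+cosφ1·cosφ2·sin²(Δλ/2)=0.0814245949; c=2·atan2(√a, √(1-a))=0.578743082; dist=6371·c=3687.172 ≈ 3687.2 km; running total=66668.2 km
Leg 7 bearing: y=sinΔλ·cosφ2=0.16874208, x=cosφ1·sinφ2-sinφ1·cosφ2·cosΔλ=-0.52029283; θ=atan2(y, x)=162.0310° ≈ 162.0°

Leg 1: dist=16103.5 km, bearing=133.4°
Leg 2: dist=13357.3 km, bearing=275.2°
Leg 3: dist=10388.6 km, bearing=254.2°
Leg 4: dist=6539.8 km, bearing=350.9°
Leg 5: dist=11978.4 km, bearing=111.9°
Leg 6: dist=4613.4 km, bearing=342.4°
Leg 7: dist=3687.2 km, bearing=162.0°
Total: 66668.2 km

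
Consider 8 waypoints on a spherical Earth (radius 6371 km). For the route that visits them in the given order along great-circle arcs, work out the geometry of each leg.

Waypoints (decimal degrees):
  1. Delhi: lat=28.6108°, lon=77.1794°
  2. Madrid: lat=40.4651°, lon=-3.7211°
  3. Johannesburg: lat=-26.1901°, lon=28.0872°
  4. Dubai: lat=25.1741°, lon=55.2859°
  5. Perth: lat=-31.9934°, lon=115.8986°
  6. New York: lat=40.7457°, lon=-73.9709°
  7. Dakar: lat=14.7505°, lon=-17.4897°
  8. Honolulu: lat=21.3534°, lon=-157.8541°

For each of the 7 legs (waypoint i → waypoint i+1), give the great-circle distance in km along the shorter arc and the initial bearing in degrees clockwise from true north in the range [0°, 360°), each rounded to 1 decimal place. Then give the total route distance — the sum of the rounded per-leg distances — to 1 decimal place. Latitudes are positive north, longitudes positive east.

Leg 1: dist=7271.3 km, bearing=304.3°
Leg 2: dist=8108.2 km, bearing=150.3°
Leg 3: dist=6414.3 km, bearing=29.3°
Leg 4: dist=9040.0 km, bearing=131.6°
Leg 5: dist=18702.3 km, bearing=39.4°
Leg 6: dist=6137.6 km, bearing=100.9°
Leg 7: dist=14114.5 km, bearing=312.0°
Total: 69788.2 km

Leg 1: φ1=0.4993527, φ2=0.7062492, Δφ=0.2068966, Δλ=-1.4119801 rad; a=sin²(Δφ/2)+cosφ1·cosφ2·sin²(Δλ/2)=0.2918002733; c=2·atan2(√a, √(1-a))=1.141314820; dist=6371·c=7271.317 ≈ 7271.3 km; running total=7271.3 km
Leg 1 bearing: y=sinΔλ·cosφ2=-0.75122687, x=cosφ1·sinφ2-sinφ1·cosφ2·cosΔλ=0.51212272; θ=atan2(y, x)=-55.7172° <0 so +360° → 304.2828° ≈ 304.3°
Leg 2: φ1=0.7062492, φ2=-0.4571035, Δφ=-1.1633527, Δλ=0.5551596 rad; a=sin²(Δφ/2)+cosφ1·cosφ2·sin²(Δλ/2)=0.3531329382; c=2·atan2(√a, √(1-a))=1.272665373; dist=6371·c=8108.151 ≈ 8108.2 km; running total=15379.5 km
Leg 2 bearing: y=sinΔλ·cosφ2=0.47296616, x=cosφ1·sinφ2-sinφ1·cosφ2·cosΔλ=-0.83067639; θ=atan2(y, x)=150.3439° ≈ 150.3°
Leg 3: φ1=-0.4571035, φ2=0.4393709, Δφ=0.8964744, Δλ=0.4747069 rad; a=sin²(Δφ/2)+cosφ1·cosφ2·sin²(Δλ/2)=0.2327146674; c=2·atan2(√a, √(1-a))=1.006796676; dist=6371·c=6414.302 ≈ 6414.3 km; running total=21793.8 km
Leg 3 bearing: y=sinΔλ·cosφ2=0.41366424, x=cosφ1·sinφ2-sinφ1·cosφ2·cosΔλ=0.73696411; θ=atan2(y, x)=29.3059° ≈ 29.3°
Leg 4: φ1=0.4393709, φ2=-0.5583902, Δφ=-0.9977611, Δλ=1.0578912 rad; a=sin²(Δφ/2)+cosφ1·cosφ2·sin²(Δλ/2)=0.4243614031; c=2·atan2(√a, √(1-a))=1.418936118; dist=6371·c=9040.042 ≈ 9040.0 km; running total=30833.8 km
Leg 4 bearing: y=sinΔλ·cosφ2=0.73897666, x=cosφ1·sinφ2-sinφ1·cosφ2·cosΔλ=-0.65652777; θ=atan2(y, x)=131.6188° ≈ 131.6°
Leg 5: φ1=-0.5583902, φ2=0.7111466, Δφ=1.2695368, Δλ=-3.3138479 rad; a=sin²(Δφ/2)+cosφ1·cosφ2·sin²(Δλ/2)=0.9894231382; c=2·atan2(√a, √(1-a))=2.935540587; dist=6371·c=18702.329 ≈ 18702.3 km; running total=49536.1 km
Leg 5 bearing: y=sinΔλ·cosφ2=0.12985858, x=cosφ1·sinφ2-sinφ1·cosφ2·cosΔλ=0.15810350; θ=atan2(y, x)=39.3980° ≈ 39.4°
Leg 6: φ1=0.7111466, φ2=0.2574448, Δφ=-0.4537018, Δλ=0.9857829 rad; a=sin²(Δφ/2)+cosφ1·cosφ2·sin²(Δλ/2)=0.2146201448; c=2·atan2(√a, √(1-a))=0.963365553; dist=6371·c=6137.602 ≈ 6137.6 km; running total=55673.7 km
Leg 6 bearing: y=sinΔλ·cosφ2=0.80622887, x=cosφ1·sinφ2-sinφ1·cosφ2·cosΔλ=-0.15565464; θ=atan2(y, x)=100.9274° ≈ 100.9°
Leg 7: φ1=0.2574448, φ2=0.3726871, Δφ=0.1152423, Δλ=-2.4498209 rad; a=sin²(Δφ/2)+cosφ1·cosφ2·sin²(Δλ/2)=0.8004518827; c=2·atan2(√a, √(1-a))=2.215427622; dist=6371·c=14114.489 ≈ 14114.5 km; running total=69788.2 km
Leg 7 bearing: y=sinΔλ·cosφ2=-0.59411205, x=cosφ1·sinφ2-sinφ1·cosφ2·cosΔλ=0.53473876; θ=atan2(y, x)=-48.0108° <0 so +360° → 311.9892° ≈ 312.0°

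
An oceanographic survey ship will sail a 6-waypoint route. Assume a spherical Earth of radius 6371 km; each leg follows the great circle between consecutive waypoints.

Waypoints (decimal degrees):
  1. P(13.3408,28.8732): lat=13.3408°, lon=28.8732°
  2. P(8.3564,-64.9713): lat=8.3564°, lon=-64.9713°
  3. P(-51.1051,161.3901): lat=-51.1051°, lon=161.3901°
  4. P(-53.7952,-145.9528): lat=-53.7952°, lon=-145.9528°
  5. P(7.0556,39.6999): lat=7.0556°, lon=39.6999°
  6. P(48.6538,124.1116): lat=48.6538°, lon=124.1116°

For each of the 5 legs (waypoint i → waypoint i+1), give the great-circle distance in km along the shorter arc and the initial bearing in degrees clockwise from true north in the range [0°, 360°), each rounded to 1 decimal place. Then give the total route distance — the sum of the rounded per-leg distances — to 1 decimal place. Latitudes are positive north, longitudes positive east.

Leg 1: dist=10205.2 km, bearing=279.0°
Leg 2: dist=13655.6 km, bearing=212.7°
Leg 3: dist=3498.4 km, bearing=115.9°
Leg 4: dist=14793.0 km, bearing=187.7°
Leg 5: dist=9009.2 km, bearing=41.7°
Total: 51161.4 km

Leg 1: φ1=0.2328409, φ2=0.1458467, Δφ=-0.0869942, Δλ=-1.6378955 rad; a=sin²(Δφ/2)+cosφ1·cosφ2·sin²(Δλ/2)=0.5155065042; c=2·atan2(√a, √(1-a))=1.601814309; dist=6371·c=10205.159 ≈ 10205.2 km; running total=10205.2 km
Leg 1 bearing: y=sinΔλ·cosφ2=-0.98715680, x=cosφ1·sinφ2-sinφ1·cosφ2·cosΔλ=0.15671520; θ=atan2(y, x)=-80.9793° <0 so +360° → 279.0207° ≈ 279.0°
Leg 2: φ1=0.1458467, φ2=-0.8919523, Δφ=-1.0377990, Δλ=3.9507517 rad; a=sin²(Δφ/2)+cosφ1·cosφ2·sin²(Δλ/2)=0.7709119990; c=2·atan2(√a, √(1-a))=2.143402077; dist=6371·c=13655.615 ≈ 13655.6 km; running total=23860.8 km
Leg 2 bearing: y=sinΔλ·cosφ2=-0.45441119, x=cosφ1·sinφ2-sinφ1·cosφ2·cosΔλ=-0.70706239; θ=atan2(y, x)=-147.2722° <0 so +360° → 212.7278° ≈ 212.7°
Leg 3: φ1=-0.8919523, φ2=-0.9389034, Δφ=-0.0469511, Δλ=-5.3641455 rad; a=sin²(Δφ/2)+cosφ1·cosφ2·sin²(Δλ/2)=0.0735061077; c=2·atan2(√a, √(1-a))=0.549113049; dist=6371·c=3498.399 ≈ 3498.4 km; running total=27359.2 km
Leg 3 bearing: y=sinΔλ·cosφ2=0.46959678, x=cosφ1·sinφ2-sinφ1·cosφ2·cosΔλ=-0.22779531; θ=atan2(y, x)=115.8774° ≈ 115.9°
Leg 4: φ1=-0.9389034, φ2=0.1231435, Δφ=1.0620468, Δλ=3.2402509 rad; a=sin²(Δφ/2)+cosφ1·cosφ2·sin²(Δλ/2)=0.8412323137; c=2·atan2(√a, √(1-a))=2.321925635; dist=6371·c=14792.988 ≈ 14793.0 km; running total=42152.2 km
Leg 4 bearing: y=sinΔλ·cosφ2=-0.09775237, x=cosφ1·sinφ2-sinφ1·cosφ2·cosΔλ=-0.72435247; θ=atan2(y, x)=-172.3143° <0 so +360° → 187.6857° ≈ 187.7°
Leg 5: φ1=0.1231435, φ2=0.8491690, Δφ=0.7260256, Δλ=1.4732621 rad; a=sin²(Δφ/2)+cosφ1·cosφ2·sin²(Δλ/2)=0.4219716050; c=2·atan2(√a, √(1-a))=1.414099065; dist=6371·c=9009.225 ≈ 9009.2 km; running total=51161.4 km
Leg 5 bearing: y=sinΔλ·cosφ2=0.65746757, x=cosφ1·sinφ2-sinφ1·cosφ2·cosΔλ=0.73714495; θ=atan2(y, x)=41.7301° ≈ 41.7°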